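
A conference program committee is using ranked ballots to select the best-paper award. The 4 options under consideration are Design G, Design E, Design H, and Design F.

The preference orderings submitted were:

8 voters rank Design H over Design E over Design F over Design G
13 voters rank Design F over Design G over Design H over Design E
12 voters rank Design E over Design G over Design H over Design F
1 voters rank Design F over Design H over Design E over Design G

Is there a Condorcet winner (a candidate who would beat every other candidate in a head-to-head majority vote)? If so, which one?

None — there is no Condorcet winner

Head-to-head results (34 voters total):
Design G vs Design E: Design E wins 21–13.
Design G vs Design H: Design G wins 25–9.
Design G vs Design F: Design F wins 22–12.
Design E vs Design H: Design H wins 22–12.
Design E vs Design F: Design E wins 20–14.
Design H vs Design F: Design H wins 20–14.
No candidate beats all others: Design G beats Design H beats Design E beats Design G, a majority cycle.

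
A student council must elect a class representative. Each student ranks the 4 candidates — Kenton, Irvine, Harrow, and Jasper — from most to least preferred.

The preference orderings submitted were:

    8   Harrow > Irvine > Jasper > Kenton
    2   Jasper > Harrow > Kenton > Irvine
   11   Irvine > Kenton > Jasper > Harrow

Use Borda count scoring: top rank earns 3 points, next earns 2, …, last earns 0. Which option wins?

Irvine

Borda scores:
  Kenton: 8·0 + 2·1 + 11·2 = 24
  Irvine: 8·2 + 2·0 + 11·3 = 49
  Harrow: 8·3 + 2·2 + 11·0 = 28
  Jasper: 8·1 + 2·3 + 11·1 = 25
Irvine has the highest total.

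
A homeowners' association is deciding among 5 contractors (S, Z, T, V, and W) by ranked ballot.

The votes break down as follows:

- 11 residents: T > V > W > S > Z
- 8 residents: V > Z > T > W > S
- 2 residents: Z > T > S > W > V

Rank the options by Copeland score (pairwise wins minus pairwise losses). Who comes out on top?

Pairwise results:
  S vs Z: S wins 11–10.
  S vs T: T wins 21–0.
  S vs V: V wins 19–2.
  S vs W: W wins 19–2.
  Z vs T: T wins 11–10.
  Z vs V: V wins 19–2.
  Z vs W: W wins 11–10.
  T vs V: T wins 13–8.
  T vs W: T wins 21–0.
  V vs W: V wins 19–2.
Copeland scores (wins − losses):
  S: 1 − 3 = -2
  Z: 0 − 4 = -4
  T: 4 − 0 = 4
  V: 3 − 1 = 2
  W: 2 − 2 = 0
T has the best Copeland score.

T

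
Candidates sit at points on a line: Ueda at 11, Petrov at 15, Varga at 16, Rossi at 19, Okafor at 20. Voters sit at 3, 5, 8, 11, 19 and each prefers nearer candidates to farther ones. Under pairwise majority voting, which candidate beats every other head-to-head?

With single-peaked preferences on a line, the Condorcet winner is the candidate closest to the median voter.
The median voter (position 8) is closest to Ueda at 11.
Check: Ueda vs Rossi — voters closer to Ueda: 4 of 5.

Ueda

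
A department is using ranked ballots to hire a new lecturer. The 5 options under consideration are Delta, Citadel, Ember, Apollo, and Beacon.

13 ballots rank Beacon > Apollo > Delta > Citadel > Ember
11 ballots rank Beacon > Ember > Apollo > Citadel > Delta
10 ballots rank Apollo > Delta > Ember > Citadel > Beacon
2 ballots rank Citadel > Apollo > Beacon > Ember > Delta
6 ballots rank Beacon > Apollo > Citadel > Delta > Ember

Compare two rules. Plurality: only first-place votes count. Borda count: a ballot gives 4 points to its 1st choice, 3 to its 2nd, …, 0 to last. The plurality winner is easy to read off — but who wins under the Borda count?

Plurality first-place counts: Delta 0, Citadel 2, Ember 0, Apollo 10, Beacon 30 → Beacon.
Borda totals: Delta 62, Citadel 54, Ember 55, Apollo 125, Beacon 124 → Apollo.

Apollo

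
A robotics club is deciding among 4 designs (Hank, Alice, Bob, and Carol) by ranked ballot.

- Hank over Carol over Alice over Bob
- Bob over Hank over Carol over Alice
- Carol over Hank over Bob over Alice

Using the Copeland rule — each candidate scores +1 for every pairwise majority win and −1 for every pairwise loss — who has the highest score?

Pairwise results:
  Hank vs Alice: Hank wins 3–0.
  Hank vs Bob: Hank wins 2–1.
  Hank vs Carol: Hank wins 2–1.
  Alice vs Bob: Bob wins 2–1.
  Alice vs Carol: Carol wins 3–0.
  Bob vs Carol: Carol wins 2–1.
Copeland scores (wins − losses):
  Hank: 3 − 0 = 3
  Alice: 0 − 3 = -3
  Bob: 1 − 2 = -1
  Carol: 2 − 1 = 1
Hank has the best Copeland score.

Hank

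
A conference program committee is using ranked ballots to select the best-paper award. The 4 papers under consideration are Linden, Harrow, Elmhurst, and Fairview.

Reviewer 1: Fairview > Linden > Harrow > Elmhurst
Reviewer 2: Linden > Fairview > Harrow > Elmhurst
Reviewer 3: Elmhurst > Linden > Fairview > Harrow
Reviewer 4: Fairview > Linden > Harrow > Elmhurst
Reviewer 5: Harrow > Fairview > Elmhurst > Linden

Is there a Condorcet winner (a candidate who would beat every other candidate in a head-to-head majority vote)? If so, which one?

Head-to-head results (5 voters total):
Linden vs Harrow: Linden wins 4–1.
Linden vs Elmhurst: Linden wins 3–2.
Linden vs Fairview: Fairview wins 3–2.
Harrow vs Elmhurst: Harrow wins 4–1.
Harrow vs Fairview: Fairview wins 4–1.
Elmhurst vs Fairview: Fairview wins 4–1.
Fairview beats each rival — Linden (3–2), Harrow (4–1), Elmhurst (4–1) — so Fairview is the Condorcet winner.

Fairview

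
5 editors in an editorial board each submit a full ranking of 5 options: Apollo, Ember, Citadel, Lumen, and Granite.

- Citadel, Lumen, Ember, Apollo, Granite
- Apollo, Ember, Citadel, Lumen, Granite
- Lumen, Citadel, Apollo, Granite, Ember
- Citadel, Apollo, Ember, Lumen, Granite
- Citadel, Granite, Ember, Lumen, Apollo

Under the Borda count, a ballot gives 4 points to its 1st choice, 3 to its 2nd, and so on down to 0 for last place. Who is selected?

Citadel

Borda scores:
  Apollo: 1 + 4 + 2 + 3 + 0 = 10
  Ember: 2 + 3 + 0 + 2 + 2 = 9
  Citadel: 4 + 2 + 3 + 4 + 4 = 17
  Lumen: 3 + 1 + 4 + 1 + 1 = 10
  Granite: 0 + 0 + 1 + 0 + 3 = 4
Citadel has the highest total.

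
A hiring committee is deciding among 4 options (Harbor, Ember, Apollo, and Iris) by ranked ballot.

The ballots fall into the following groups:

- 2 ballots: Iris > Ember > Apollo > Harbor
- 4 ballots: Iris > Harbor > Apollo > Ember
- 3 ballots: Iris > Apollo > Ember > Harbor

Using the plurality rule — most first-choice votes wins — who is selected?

First-place vote totals:
  Harbor: 0
  Ember: 0
  Apollo: 0
  Iris: 9
Iris has the most first-place votes.

Iris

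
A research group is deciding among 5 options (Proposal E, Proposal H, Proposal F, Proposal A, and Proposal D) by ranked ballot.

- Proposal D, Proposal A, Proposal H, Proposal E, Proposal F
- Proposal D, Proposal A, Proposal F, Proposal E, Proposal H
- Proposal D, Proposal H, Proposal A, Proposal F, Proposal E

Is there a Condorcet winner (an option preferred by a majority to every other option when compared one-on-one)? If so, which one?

Proposal D

Head-to-head results (3 voters total):
Proposal E vs Proposal H: Proposal H wins 2–1.
Proposal E vs Proposal F: Proposal F wins 2–1.
Proposal E vs Proposal A: Proposal A wins 3–0.
Proposal E vs Proposal D: Proposal D wins 3–0.
Proposal H vs Proposal F: Proposal H wins 2–1.
Proposal H vs Proposal A: Proposal A wins 2–1.
Proposal H vs Proposal D: Proposal D wins 3–0.
Proposal F vs Proposal A: Proposal A wins 3–0.
Proposal F vs Proposal D: Proposal D wins 3–0.
Proposal A vs Proposal D: Proposal D wins 3–0.
Proposal D beats each rival — Proposal E (3–0), Proposal H (3–0), Proposal F (3–0), Proposal A (3–0) — so Proposal D is the Condorcet winner.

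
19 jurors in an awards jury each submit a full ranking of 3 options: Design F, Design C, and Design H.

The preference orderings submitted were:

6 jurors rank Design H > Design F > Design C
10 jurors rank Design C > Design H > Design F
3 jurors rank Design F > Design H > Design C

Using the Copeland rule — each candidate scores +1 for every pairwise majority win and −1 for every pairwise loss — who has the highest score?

Design C

Pairwise results:
  Design F vs Design C: Design C wins 10–9.
  Design F vs Design H: Design H wins 16–3.
  Design C vs Design H: Design C wins 10–9.
Copeland scores (wins − losses):
  Design F: 0 − 2 = -2
  Design C: 2 − 0 = 2
  Design H: 1 − 1 = 0
Design C has the best Copeland score.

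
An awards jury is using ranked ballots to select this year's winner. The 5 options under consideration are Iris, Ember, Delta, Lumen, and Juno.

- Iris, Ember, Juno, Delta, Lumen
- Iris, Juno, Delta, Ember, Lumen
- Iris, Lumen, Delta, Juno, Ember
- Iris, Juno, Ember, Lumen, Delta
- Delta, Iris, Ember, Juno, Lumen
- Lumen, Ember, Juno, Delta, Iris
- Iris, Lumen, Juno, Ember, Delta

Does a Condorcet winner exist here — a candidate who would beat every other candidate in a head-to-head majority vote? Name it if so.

Head-to-head results (7 voters total):
Iris vs Ember: Iris wins 6–1.
Iris vs Delta: Iris wins 5–2.
Iris vs Lumen: Iris wins 6–1.
Iris vs Juno: Iris wins 6–1.
Ember vs Delta: Ember wins 4–3.
Ember vs Lumen: Ember wins 4–3.
Ember vs Juno: Juno wins 4–3.
Delta vs Lumen: Lumen wins 4–3.
Delta vs Juno: Juno wins 5–2.
Lumen vs Juno: Juno wins 4–3.
Iris beats each rival — Ember (6–1), Delta (5–2), Lumen (6–1), Juno (6–1) — so Iris is the Condorcet winner.

Iris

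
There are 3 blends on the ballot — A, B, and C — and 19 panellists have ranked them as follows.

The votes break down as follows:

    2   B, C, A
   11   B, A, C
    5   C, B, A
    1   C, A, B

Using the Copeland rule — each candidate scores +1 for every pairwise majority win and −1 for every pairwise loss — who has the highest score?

Pairwise results:
  A vs B: B wins 18–1.
  A vs C: A wins 11–8.
  B vs C: B wins 13–6.
Copeland scores (wins − losses):
  A: 1 − 1 = 0
  B: 2 − 0 = 2
  C: 0 − 2 = -2
B has the best Copeland score.

B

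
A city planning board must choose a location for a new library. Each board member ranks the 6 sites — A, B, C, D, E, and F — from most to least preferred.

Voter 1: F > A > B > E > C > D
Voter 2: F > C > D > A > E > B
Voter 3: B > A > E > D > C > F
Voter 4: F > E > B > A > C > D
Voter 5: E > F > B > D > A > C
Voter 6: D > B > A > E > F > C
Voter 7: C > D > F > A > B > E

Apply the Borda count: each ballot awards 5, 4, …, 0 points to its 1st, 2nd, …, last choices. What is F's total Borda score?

Borda scores:
  A: 4 + 2 + 4 + 2 + 1 + 3 + 2 = 18
  B: 3 + 0 + 5 + 3 + 3 + 4 + 1 = 19
  C: 1 + 4 + 1 + 1 + 0 + 0 + 5 = 12
  D: 0 + 3 + 2 + 0 + 2 + 5 + 4 = 16
  E: 2 + 1 + 3 + 4 + 5 + 2 + 0 = 17
  F: 5 + 5 + 0 + 5 + 4 + 1 + 3 = 23

23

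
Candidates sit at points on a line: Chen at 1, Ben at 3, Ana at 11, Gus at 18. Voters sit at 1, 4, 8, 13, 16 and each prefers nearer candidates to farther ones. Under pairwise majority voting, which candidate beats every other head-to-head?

Ana

With single-peaked preferences on a line, the Condorcet winner is the candidate closest to the median voter.
The median voter (position 8) is closest to Ana at 11.
Check: Ana vs Ben — voters closer to Ana: 3 of 5.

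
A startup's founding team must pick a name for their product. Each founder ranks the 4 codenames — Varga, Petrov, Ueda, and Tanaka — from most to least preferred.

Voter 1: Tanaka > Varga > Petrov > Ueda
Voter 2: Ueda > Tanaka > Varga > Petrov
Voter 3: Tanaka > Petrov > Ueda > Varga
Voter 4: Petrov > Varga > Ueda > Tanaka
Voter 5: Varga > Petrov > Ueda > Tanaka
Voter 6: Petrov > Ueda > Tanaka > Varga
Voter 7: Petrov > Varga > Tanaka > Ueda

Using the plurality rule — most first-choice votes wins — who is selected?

First-place vote totals:
  Varga: 1
  Petrov: 3
  Ueda: 1
  Tanaka: 2
Petrov has the most first-place votes.

Petrov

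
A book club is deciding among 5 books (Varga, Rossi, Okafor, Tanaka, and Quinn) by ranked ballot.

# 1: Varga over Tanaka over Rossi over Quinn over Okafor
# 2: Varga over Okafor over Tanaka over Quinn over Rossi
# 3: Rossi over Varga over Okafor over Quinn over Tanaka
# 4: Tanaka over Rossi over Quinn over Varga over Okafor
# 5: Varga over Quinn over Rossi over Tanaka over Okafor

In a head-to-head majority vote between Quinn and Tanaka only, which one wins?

Tanaka

Ballots ranking Quinn above Tanaka: 2.
Ballots ranking Tanaka above Quinn: 3.
Tanaka wins the head-to-head, 3–2.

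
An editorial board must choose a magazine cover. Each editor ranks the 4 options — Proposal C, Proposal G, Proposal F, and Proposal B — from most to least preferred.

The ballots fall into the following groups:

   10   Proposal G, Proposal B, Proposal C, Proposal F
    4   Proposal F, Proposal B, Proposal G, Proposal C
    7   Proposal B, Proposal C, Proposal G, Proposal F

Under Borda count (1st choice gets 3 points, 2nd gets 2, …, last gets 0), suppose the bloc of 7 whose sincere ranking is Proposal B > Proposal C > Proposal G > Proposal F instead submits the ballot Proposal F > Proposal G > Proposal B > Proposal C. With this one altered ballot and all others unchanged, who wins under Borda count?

Borda totals with the altered ballot: Proposal C 10, Proposal G 48, Proposal F 33, Proposal B 35.
The switch changes the winner from Proposal B to Proposal G.

Proposal G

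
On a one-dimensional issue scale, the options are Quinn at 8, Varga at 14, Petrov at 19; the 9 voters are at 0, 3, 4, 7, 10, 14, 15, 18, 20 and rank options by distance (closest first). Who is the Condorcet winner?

Quinn

With single-peaked preferences on a line, the Condorcet winner is the candidate closest to the median voter.
The median voter (position 10) is closest to Quinn at 8.
Check: Quinn vs Petrov — voters closer to Quinn: 5 of 9.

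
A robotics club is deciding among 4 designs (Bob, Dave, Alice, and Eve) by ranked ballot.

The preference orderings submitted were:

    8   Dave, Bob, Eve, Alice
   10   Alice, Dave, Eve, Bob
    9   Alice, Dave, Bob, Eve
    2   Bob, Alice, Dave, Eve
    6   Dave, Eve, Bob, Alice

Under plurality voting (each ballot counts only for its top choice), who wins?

First-place vote totals:
  Bob: 2
  Dave: 14
  Alice: 19
  Eve: 0
Alice has the most first-place votes.

Alice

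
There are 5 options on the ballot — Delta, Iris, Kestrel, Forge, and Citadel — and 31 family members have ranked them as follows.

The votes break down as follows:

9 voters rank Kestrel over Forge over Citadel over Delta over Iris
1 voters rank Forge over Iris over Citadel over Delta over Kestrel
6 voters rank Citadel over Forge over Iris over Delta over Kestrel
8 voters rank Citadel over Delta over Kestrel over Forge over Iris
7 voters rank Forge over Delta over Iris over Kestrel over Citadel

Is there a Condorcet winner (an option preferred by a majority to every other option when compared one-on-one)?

No

Head-to-head results (31 voters total):
Delta vs Iris: Delta wins 24–7.
Delta vs Kestrel: Delta wins 22–9.
Delta vs Forge: Forge wins 23–8.
Delta vs Citadel: Citadel wins 24–7.
Iris vs Kestrel: Kestrel wins 17–14.
Iris vs Forge: Forge wins 31–0.
Iris vs Citadel: Citadel wins 23–8.
Kestrel vs Forge: Kestrel wins 17–14.
Kestrel vs Citadel: Kestrel wins 16–15.
Forge vs Citadel: Forge wins 17–14.
No candidate beats all others: Delta beats Kestrel beats Forge beats Delta, a majority cycle.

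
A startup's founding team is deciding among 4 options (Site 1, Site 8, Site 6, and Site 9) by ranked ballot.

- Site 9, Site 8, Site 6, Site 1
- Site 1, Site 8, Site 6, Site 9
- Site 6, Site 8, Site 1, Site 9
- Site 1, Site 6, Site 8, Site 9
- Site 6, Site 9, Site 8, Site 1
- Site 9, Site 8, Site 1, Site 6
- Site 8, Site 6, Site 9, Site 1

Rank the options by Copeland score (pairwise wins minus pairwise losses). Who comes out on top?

Pairwise results:
  Site 1 vs Site 8: Site 8 wins 5–2.
  Site 1 vs Site 6: Site 6 wins 4–3.
  Site 1 vs Site 9: Site 9 wins 4–3.
  Site 8 vs Site 6: Site 8 wins 4–3.
  Site 8 vs Site 9: Site 8 wins 4–3.
  Site 6 vs Site 9: Site 6 wins 5–2.
Copeland scores (wins − losses):
  Site 1: 0 − 3 = -3
  Site 8: 3 − 0 = 3
  Site 6: 2 − 1 = 1
  Site 9: 1 − 2 = -1
Site 8 has the best Copeland score.

Site 8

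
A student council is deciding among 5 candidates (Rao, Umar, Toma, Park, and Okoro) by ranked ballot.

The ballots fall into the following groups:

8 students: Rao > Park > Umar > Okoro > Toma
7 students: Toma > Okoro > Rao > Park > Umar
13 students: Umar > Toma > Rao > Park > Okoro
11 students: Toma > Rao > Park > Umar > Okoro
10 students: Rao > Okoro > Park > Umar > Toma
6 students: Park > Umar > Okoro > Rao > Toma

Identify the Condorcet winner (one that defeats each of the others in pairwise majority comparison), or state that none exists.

Head-to-head results (55 voters total):
Rao vs Umar: Rao wins 36–19.
Rao vs Toma: Toma wins 31–24.
Rao vs Park: Rao wins 49–6.
Rao vs Okoro: Rao wins 42–13.
Umar vs Toma: Umar wins 37–18.
Umar vs Park: Park wins 42–13.
Umar vs Okoro: Umar wins 38–17.
Toma vs Park: Toma wins 31–24.
Toma vs Okoro: Toma wins 31–24.
Park vs Okoro: Park wins 38–17.
No candidate beats all others: Rao beats Umar beats Toma beats Rao, a majority cycle.

There is no Condorcet winner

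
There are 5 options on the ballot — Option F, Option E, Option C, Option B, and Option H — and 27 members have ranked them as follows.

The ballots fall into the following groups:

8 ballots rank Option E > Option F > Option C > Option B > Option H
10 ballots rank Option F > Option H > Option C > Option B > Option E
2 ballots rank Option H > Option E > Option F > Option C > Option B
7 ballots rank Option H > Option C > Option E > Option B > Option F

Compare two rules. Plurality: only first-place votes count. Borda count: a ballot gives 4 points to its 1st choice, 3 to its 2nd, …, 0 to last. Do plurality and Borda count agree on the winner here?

Yes

Plurality first-place counts: Option F 10, Option E 8, Option C 0, Option B 0, Option H 9 → Option F.
Borda totals: Option F 68, Option E 52, Option C 59, Option B 25, Option H 66 → Option F.
The two rules agree on Option F.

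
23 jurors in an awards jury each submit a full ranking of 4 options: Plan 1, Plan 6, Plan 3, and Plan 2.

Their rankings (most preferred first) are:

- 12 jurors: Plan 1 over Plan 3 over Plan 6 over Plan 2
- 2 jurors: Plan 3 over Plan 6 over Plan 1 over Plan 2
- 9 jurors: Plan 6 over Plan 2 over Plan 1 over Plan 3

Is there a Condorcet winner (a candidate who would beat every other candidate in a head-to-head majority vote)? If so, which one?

Plan 1

Head-to-head results (23 voters total):
Plan 1 vs Plan 6: Plan 1 wins 12–11.
Plan 1 vs Plan 3: Plan 1 wins 21–2.
Plan 1 vs Plan 2: Plan 1 wins 14–9.
Plan 6 vs Plan 3: Plan 3 wins 14–9.
Plan 6 vs Plan 2: Plan 6 wins 23–0.
Plan 3 vs Plan 2: Plan 3 wins 14–9.
Plan 1 beats each rival — Plan 6 (12–11), Plan 3 (21–2), Plan 2 (14–9) — so Plan 1 is the Condorcet winner.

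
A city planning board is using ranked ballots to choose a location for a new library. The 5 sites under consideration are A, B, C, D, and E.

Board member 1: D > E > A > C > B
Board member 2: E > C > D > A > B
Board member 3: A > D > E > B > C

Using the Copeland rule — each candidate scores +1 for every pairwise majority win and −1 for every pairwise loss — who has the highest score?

Pairwise results:
  A vs B: A wins 3–0.
  A vs C: A wins 2–1.
  A vs D: D wins 2–1.
  A vs E: E wins 2–1.
  B vs C: C wins 2–1.
  B vs D: D wins 3–0.
  B vs E: E wins 3–0.
  C vs D: D wins 2–1.
  C vs E: E wins 3–0.
  D vs E: D wins 2–1.
Copeland scores (wins − losses):
  A: 2 − 2 = 0
  B: 0 − 4 = -4
  C: 1 − 3 = -2
  D: 4 − 0 = 4
  E: 3 − 1 = 2
D has the best Copeland score.

D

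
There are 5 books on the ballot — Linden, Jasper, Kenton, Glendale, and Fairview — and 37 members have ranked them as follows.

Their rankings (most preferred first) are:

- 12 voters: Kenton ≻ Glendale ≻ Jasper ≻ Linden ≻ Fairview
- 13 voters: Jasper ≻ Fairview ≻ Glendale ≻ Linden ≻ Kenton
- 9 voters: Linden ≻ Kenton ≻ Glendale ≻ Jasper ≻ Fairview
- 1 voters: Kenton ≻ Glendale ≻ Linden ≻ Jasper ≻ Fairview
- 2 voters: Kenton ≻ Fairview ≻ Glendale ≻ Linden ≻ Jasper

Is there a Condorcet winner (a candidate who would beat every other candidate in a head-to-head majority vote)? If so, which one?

Head-to-head results (37 voters total):
Linden vs Jasper: Jasper wins 25–12.
Linden vs Kenton: Linden wins 22–15.
Linden vs Glendale: Glendale wins 28–9.
Linden vs Fairview: Linden wins 22–15.
Jasper vs Kenton: Kenton wins 24–13.
Jasper vs Glendale: Glendale wins 24–13.
Jasper vs Fairview: Jasper wins 35–2.
Kenton vs Glendale: Kenton wins 24–13.
Kenton vs Fairview: Kenton wins 24–13.
Glendale vs Fairview: Glendale wins 22–15.
No candidate beats all others: Linden beats Kenton beats Jasper beats Linden, a majority cycle.

There is no Condorcet winner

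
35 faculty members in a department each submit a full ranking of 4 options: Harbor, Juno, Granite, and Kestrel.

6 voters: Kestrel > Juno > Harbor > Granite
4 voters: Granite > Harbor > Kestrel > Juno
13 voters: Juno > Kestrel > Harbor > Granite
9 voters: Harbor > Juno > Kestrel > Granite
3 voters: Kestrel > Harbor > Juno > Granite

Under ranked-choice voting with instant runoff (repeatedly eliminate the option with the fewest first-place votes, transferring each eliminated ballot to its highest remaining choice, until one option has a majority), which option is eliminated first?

Granite

Round 1: Juno 13, Harbor 9, Kestrel 9, Granite 4. Granite has the fewest and is eliminated.
Round 2: Harbor 13, Juno 13, Kestrel 9. Kestrel has the fewest and is eliminated.
Round 3: Juno 19, Harbor 16. Juno has a majority.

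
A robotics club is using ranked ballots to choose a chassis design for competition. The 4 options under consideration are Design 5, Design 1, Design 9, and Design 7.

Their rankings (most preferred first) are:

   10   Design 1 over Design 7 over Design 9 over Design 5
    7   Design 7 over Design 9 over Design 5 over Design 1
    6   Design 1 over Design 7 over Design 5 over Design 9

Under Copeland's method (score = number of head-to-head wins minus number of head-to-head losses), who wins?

Design 1

Pairwise results:
  Design 5 vs Design 1: Design 1 wins 16–7.
  Design 5 vs Design 9: Design 9 wins 17–6.
  Design 5 vs Design 7: Design 7 wins 23–0.
  Design 1 vs Design 9: Design 1 wins 16–7.
  Design 1 vs Design 7: Design 1 wins 16–7.
  Design 9 vs Design 7: Design 7 wins 23–0.
Copeland scores (wins − losses):
  Design 5: 0 − 3 = -3
  Design 1: 3 − 0 = 3
  Design 9: 1 − 2 = -1
  Design 7: 2 − 1 = 1
Design 1 has the best Copeland score.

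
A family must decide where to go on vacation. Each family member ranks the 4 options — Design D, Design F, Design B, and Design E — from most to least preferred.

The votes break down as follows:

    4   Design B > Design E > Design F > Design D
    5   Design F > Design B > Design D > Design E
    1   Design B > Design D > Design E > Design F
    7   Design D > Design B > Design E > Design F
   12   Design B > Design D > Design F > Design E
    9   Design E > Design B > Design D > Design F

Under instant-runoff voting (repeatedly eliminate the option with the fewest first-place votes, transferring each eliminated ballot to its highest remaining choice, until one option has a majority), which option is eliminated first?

Round 1: Design B 17, Design E 9, Design D 7, Design F 5. Design F has the fewest and is eliminated.
Round 2: Design B 22, Design E 9, Design D 7. Design B has a majority.

Design F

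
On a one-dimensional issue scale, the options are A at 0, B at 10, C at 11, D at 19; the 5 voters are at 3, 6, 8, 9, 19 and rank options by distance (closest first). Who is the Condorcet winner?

With single-peaked preferences on a line, the Condorcet winner is the candidate closest to the median voter.
The median voter (position 8) is closest to B at 10.
Check: B vs A — voters closer to B: 4 of 5.

B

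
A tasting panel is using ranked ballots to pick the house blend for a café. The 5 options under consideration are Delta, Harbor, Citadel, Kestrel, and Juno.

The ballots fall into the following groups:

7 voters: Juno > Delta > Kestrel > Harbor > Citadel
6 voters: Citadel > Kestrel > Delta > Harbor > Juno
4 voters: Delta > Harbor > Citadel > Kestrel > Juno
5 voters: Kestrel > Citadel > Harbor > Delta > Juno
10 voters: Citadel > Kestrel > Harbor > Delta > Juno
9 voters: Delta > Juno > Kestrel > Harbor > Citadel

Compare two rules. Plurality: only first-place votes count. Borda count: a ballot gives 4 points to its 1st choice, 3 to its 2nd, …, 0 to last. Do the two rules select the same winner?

Plurality first-place counts: Delta 13, Harbor 0, Citadel 16, Kestrel 5, Juno 7 → Citadel.
Borda totals: Delta 100, Harbor 64, Citadel 87, Kestrel 104, Juno 55 → Kestrel.
The two rules disagree: plurality picks Citadel, Borda picks Kestrel.

No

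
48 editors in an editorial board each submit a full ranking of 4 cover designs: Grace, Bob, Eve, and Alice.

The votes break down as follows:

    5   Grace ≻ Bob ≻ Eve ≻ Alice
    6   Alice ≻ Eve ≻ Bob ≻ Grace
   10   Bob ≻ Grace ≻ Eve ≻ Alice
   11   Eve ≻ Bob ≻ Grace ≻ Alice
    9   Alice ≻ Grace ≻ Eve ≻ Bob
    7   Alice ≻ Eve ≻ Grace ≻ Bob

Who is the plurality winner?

First-place vote totals:
  Grace: 5
  Bob: 10
  Eve: 11
  Alice: 22
Alice has the most first-place votes.

Alice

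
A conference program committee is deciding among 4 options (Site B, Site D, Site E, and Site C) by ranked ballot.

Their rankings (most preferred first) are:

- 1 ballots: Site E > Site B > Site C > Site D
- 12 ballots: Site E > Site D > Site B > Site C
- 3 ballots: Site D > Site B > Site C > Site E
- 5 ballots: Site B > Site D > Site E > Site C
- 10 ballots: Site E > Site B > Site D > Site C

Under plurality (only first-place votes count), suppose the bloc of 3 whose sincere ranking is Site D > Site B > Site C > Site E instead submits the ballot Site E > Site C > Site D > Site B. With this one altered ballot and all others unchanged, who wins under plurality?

Site E

First-place totals with the altered ballot: Site B 5, Site D 0, Site E 26, Site C 0.
The winner is unchanged: still Site E.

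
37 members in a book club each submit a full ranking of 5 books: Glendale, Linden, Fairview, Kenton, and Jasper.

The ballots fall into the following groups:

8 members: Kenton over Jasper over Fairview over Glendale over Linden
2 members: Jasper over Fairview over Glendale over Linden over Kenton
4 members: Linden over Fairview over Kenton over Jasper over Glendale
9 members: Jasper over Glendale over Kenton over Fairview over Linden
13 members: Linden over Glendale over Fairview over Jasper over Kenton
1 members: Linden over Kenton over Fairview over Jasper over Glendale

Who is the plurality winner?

First-place vote totals:
  Glendale: 0
  Linden: 18
  Fairview: 0
  Kenton: 8
  Jasper: 11
Linden has the most first-place votes.

Linden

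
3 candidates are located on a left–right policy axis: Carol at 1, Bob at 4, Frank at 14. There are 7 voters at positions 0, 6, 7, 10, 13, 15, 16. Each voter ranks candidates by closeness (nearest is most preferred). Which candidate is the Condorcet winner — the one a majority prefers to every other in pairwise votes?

Frank

With single-peaked preferences on a line, the Condorcet winner is the candidate closest to the median voter.
The median voter (position 10) is closest to Frank at 14.
Check: Frank vs Carol — voters closer to Frank: 4 of 7.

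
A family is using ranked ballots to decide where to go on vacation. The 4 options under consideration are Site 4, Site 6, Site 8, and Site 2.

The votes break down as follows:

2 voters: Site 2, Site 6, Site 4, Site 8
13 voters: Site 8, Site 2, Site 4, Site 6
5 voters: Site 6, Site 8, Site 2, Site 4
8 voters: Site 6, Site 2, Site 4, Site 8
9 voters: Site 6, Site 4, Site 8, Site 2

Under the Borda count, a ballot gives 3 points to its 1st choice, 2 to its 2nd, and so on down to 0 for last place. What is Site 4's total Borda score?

Borda scores:
  Site 4: 2·1 + 13·1 + 5·0 + 8·1 + 9·2 = 41
  Site 6: 2·2 + 13·0 + 5·3 + 8·3 + 9·3 = 70
  Site 8: 2·0 + 13·3 + 5·2 + 8·0 + 9·1 = 58
  Site 2: 2·3 + 13·2 + 5·1 + 8·2 + 9·0 = 53

41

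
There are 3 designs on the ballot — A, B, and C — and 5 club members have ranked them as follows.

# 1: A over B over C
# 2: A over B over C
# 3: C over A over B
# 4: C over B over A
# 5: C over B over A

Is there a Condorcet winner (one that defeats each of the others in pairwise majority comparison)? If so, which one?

C

Head-to-head results (5 voters total):
A vs B: A wins 3–2.
A vs C: C wins 3–2.
B vs C: C wins 3–2.
C beats each rival — A (3–2), B (3–2) — so C is the Condorcet winner.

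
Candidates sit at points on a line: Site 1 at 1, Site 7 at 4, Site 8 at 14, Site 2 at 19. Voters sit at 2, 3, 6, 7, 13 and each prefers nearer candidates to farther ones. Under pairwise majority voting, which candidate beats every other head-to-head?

Site 7

With single-peaked preferences on a line, the Condorcet winner is the candidate closest to the median voter.
The median voter (position 6) is closest to Site 7 at 4.
Check: Site 7 vs Site 1 — voters closer to Site 7: 4 of 5.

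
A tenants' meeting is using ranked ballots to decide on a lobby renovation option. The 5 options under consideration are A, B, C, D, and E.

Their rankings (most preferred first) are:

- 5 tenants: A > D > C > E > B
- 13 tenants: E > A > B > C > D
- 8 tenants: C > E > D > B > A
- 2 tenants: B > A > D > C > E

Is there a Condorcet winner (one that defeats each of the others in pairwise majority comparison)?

No

Head-to-head results (28 voters total):
A vs B: A wins 18–10.
A vs C: A wins 20–8.
A vs D: A wins 20–8.
A vs E: E wins 21–7.
B vs C: B wins 15–13.
B vs D: B wins 15–13.
B vs E: E wins 26–2.
C vs D: C wins 21–7.
C vs E: C wins 15–13.
D vs E: E wins 21–7.
No candidate beats all others: A beats C beats E beats A, a majority cycle.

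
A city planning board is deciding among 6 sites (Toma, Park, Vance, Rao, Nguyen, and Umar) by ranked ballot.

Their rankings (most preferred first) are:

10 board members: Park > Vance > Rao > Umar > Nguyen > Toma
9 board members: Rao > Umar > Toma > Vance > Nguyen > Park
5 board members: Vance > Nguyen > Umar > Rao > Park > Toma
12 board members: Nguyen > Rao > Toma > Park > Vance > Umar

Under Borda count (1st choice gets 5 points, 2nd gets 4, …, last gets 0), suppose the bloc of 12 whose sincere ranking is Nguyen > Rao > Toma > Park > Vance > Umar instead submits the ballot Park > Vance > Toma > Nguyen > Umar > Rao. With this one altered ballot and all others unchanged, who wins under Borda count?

Borda totals with the altered ballot: Toma 63, Park 115, Vance 131, Rao 85, Nguyen 63, Umar 83.
The switch changes the winner from Rao to Vance.

Vance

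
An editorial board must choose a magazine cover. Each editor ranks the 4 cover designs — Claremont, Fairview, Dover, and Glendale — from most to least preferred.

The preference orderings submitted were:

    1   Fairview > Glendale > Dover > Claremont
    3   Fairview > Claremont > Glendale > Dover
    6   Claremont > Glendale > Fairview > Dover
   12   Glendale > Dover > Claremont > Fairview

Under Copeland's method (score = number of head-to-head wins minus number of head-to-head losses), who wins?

Pairwise results:
  Claremont vs Fairview: Claremont wins 18–4.
  Claremont vs Dover: Dover wins 13–9.
  Claremont vs Glendale: Glendale wins 13–9.
  Fairview vs Dover: Dover wins 12–10.
  Fairview vs Glendale: Glendale wins 18–4.
  Dover vs Glendale: Glendale wins 22–0.
Copeland scores (wins − losses):
  Claremont: 1 − 2 = -1
  Fairview: 0 − 3 = -3
  Dover: 2 − 1 = 1
  Glendale: 3 − 0 = 3
Glendale has the best Copeland score.

Glendale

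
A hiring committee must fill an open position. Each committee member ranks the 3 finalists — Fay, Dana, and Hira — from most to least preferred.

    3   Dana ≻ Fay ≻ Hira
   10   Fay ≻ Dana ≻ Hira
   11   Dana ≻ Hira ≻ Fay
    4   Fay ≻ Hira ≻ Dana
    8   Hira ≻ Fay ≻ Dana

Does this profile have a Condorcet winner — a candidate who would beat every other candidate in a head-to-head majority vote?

No

Head-to-head results (36 voters total):
Fay vs Dana: Fay wins 22–14.
Fay vs Hira: Hira wins 19–17.
Dana vs Hira: Dana wins 24–12.
No candidate beats all others: Fay beats Dana beats Hira beats Fay, a majority cycle.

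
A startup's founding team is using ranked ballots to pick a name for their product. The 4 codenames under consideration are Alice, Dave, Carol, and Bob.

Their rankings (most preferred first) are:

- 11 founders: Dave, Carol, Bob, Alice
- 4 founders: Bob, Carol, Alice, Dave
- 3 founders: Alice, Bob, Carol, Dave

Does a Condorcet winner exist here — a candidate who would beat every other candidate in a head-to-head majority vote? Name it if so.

Head-to-head results (18 voters total):
Alice vs Dave: Dave wins 11–7.
Alice vs Carol: Carol wins 15–3.
Alice vs Bob: Bob wins 15–3.
Dave vs Carol: Dave wins 11–7.
Dave vs Bob: Dave wins 11–7.
Carol vs Bob: Carol wins 11–7.
Dave beats each rival — Alice (11–7), Carol (11–7), Bob (11–7) — so Dave is the Condorcet winner.

Dave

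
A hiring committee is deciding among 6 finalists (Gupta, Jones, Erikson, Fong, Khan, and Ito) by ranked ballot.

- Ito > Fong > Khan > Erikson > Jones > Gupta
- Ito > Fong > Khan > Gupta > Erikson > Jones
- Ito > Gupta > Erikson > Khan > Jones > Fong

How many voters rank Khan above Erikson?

2

Ballots ranking Khan above Erikson: 2.
Ballots ranking Erikson above Khan: 1.
So 2 of 3 voters prefer Khan to Erikson.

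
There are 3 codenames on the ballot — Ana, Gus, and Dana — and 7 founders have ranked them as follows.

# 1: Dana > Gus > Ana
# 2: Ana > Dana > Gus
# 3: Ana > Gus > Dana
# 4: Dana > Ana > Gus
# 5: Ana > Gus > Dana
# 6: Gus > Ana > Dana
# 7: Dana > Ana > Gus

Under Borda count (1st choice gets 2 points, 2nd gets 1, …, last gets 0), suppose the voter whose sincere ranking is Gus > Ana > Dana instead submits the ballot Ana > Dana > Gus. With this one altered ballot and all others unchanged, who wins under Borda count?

Borda totals with the altered ballot: Ana 10, Gus 3, Dana 8.
The winner is unchanged: still Ana.

Ana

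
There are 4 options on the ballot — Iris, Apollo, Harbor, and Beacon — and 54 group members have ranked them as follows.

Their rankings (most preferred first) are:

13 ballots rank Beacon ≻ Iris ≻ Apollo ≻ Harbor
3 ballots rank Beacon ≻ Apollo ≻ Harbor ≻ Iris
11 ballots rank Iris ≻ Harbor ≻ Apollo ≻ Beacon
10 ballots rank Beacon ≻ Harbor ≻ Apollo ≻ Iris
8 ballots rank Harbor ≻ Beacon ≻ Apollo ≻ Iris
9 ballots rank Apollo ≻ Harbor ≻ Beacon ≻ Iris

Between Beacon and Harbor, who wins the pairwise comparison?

Harbor

Ballots ranking Beacon above Harbor: 13+3+10 = 26.
Ballots ranking Harbor above Beacon: 11+8+9 = 28.
Harbor wins the head-to-head, 28–26.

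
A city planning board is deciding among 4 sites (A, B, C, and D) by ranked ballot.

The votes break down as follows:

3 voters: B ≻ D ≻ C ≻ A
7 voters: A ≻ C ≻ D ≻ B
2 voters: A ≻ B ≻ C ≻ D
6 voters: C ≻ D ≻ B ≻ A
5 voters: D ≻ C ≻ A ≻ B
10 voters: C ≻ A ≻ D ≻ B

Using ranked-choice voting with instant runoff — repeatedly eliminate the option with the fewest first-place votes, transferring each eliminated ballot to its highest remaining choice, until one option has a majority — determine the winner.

C

Round 1: C 16, A 9, D 5, B 3. B has the fewest and is eliminated.
Round 2: C 16, A 9, D 8. D has the fewest and is eliminated.
Round 3: C 24, A 9. C has a majority.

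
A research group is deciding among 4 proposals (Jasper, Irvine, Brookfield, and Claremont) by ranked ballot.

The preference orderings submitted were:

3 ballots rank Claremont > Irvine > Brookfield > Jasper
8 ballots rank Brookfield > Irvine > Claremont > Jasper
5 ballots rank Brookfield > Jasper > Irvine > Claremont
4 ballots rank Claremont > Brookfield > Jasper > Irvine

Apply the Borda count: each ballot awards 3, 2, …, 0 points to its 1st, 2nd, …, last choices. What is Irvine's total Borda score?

Borda scores:
  Jasper: 3·0 + 8·0 + 5·2 + 4·1 = 14
  Irvine: 3·2 + 8·2 + 5·1 + 4·0 = 27
  Brookfield: 3·1 + 8·3 + 5·3 + 4·2 = 50
  Claremont: 3·3 + 8·1 + 5·0 + 4·3 = 29

27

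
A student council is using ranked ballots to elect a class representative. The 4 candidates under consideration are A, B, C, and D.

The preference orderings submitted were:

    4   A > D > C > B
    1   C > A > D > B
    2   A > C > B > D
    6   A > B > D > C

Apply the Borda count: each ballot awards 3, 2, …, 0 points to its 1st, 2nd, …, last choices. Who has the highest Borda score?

A

Borda scores:
  A: 4·3 + 2 + 2·3 + 6·3 = 38
  B: 4·0 + 0 + 2·1 + 6·2 = 14
  C: 4·1 + 3 + 2·2 + 6·0 = 11
  D: 4·2 + 1 + 2·0 + 6·1 = 15
A has the highest total.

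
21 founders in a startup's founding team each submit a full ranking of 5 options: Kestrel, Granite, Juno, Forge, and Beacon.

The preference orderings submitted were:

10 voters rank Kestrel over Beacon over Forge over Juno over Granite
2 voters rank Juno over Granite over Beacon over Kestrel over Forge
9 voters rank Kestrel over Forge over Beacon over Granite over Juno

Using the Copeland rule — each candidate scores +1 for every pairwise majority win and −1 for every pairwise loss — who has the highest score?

Kestrel

Pairwise results:
  Kestrel vs Granite: Kestrel wins 19–2.
  Kestrel vs Juno: Kestrel wins 19–2.
  Kestrel vs Forge: Kestrel wins 21–0.
  Kestrel vs Beacon: Kestrel wins 19–2.
  Granite vs Juno: Juno wins 12–9.
  Granite vs Forge: Forge wins 19–2.
  Granite vs Beacon: Beacon wins 19–2.
  Juno vs Forge: Forge wins 19–2.
  Juno vs Beacon: Beacon wins 19–2.
  Forge vs Beacon: Beacon wins 12–9.
Copeland scores (wins − losses):
  Kestrel: 4 − 0 = 4
  Granite: 0 − 4 = -4
  Juno: 1 − 3 = -2
  Forge: 2 − 2 = 0
  Beacon: 3 − 1 = 2
Kestrel has the best Copeland score.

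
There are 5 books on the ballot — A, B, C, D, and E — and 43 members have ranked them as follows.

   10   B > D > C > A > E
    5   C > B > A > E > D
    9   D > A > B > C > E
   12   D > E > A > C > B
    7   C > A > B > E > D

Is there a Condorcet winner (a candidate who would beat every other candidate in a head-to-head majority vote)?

Head-to-head results (43 voters total):
A vs B: A wins 28–15.
A vs C: C wins 22–21.
A vs D: D wins 31–12.
A vs E: A wins 31–12.
B vs C: C wins 24–19.
B vs D: B wins 22–21.
B vs E: B wins 31–12.
C vs D: D wins 31–12.
C vs E: C wins 31–12.
D vs E: D wins 31–12.
No candidate beats all others: A beats B beats D beats A, a majority cycle.

No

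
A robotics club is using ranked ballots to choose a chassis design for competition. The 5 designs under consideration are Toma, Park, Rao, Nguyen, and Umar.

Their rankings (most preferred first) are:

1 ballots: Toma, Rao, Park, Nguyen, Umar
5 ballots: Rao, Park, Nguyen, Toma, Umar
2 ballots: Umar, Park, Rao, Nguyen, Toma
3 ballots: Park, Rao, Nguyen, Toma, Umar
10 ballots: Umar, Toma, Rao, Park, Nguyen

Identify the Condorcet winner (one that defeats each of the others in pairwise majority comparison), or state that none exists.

Umar

Head-to-head results (21 voters total):
Toma vs Park: Toma wins 11–10.
Toma vs Rao: Toma wins 11–10.
Toma vs Nguyen: Toma wins 11–10.
Toma vs Umar: Umar wins 12–9.
Park vs Rao: Rao wins 16–5.
Park vs Nguyen: Park wins 21–0.
Park vs Umar: Umar wins 12–9.
Rao vs Nguyen: Rao wins 21–0.
Rao vs Umar: Umar wins 12–9.
Nguyen vs Umar: Umar wins 12–9.
Umar beats each rival — Toma (12–9), Park (12–9), Rao (12–9), Nguyen (12–9) — so Umar is the Condorcet winner.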